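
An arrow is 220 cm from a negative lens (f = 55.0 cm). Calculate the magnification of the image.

m = +0.200

For a negative lens, f = -55.0 cm.
1/d_i = 1/f − 1/d_o = 1/(-55.00) − 1/(220) = -0.02273, so d_i = -44.00 cm.
m = −d_i/d_o = −(-44.00)/(220) = +0.200.
The image is virtual, upright and reduced, on the same side as the object.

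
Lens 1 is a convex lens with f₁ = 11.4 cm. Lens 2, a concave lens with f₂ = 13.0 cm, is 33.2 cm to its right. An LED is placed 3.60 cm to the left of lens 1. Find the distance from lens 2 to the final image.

9.72 cm

Lens 1: 1/d_i1 = 1/f₁ − 1/d_o1 = 1/(11.4) − 1/(3.60) = -0.1901, so d_i1 = -5.262 cm.
The intermediate image is 5.262 cm to the left of lens 1 (virtual), which is 33.2 − (-5.262) = 38.46 cm to the left of lens 2, so d_o2 = +38.46 cm.
Lens 2 is diverging, so f₂ = −13.0 cm.
Lens 2: 1/d_i2 = 1/f₂ − 1/d_o2 = 1/(-13.0) − 1/(38.46) = -0.1029, so d_i2 = -9.72 cm.
The final image is virtual, 9.72 cm to the left of lens 2 (overall magnification ≈ 0.37).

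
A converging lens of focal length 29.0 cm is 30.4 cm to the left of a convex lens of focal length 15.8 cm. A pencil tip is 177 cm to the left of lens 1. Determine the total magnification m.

Lens 1: 1/d_i1 = 1/(29.0) − 1/(177) = 0.02883, so d_i1 = 34.68 cm; m₁ = −d_i1/d_o1 = -0.1959.
d_o2 = 30.4 − (34.68) = -4.280 cm (virtual object).
Lens 2: 1/d_i2 = 1/(15.8) − 1/(-4.280) = 0.2969, so d_i2 = 3.368 cm; m₂ = −d_i2/d_o2 = +0.7869.
m = m₁·m₂ = (-0.1959)(+0.7869) = -0.154.

m = -0.154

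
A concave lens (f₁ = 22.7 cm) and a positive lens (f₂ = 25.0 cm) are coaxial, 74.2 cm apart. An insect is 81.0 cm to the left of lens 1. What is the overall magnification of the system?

f₁ = −22.7 cm (diverging).
Lens 1: 1/d_i1 = 1/(-22.7) − 1/(81.0) = -0.05640, so d_i1 = -17.73 cm; m₁ = −d_i1/d_o1 = +0.2189.
d_o2 = 74.2 − (-17.73) = 91.93 cm.
Lens 2: 1/d_i2 = 1/(25.0) − 1/(91.93) = 0.02912, so d_i2 = 34.34 cm; m₂ = −d_i2/d_o2 = -0.3735.
m = m₁·m₂ = (+0.2189)(-0.3735) = -0.0818.

m = -0.0818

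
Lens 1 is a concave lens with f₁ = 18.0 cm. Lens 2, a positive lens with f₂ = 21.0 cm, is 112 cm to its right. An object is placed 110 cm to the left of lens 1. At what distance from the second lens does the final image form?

Lens 1 is diverging, so f₁ = −18.0 cm.
Lens 1: 1/d_i1 = 1/f₁ − 1/d_o1 = 1/(-18.0) − 1/(110) = -0.06465, so d_i1 = -15.47 cm.
The intermediate image is 15.47 cm to the left of lens 1 (virtual), which is 112 − (-15.47) = 127.5 cm to the left of lens 2, so d_o2 = +127.5 cm.
Lens 2: 1/d_i2 = 1/f₂ − 1/d_o2 = 1/(21.0) − 1/(127.5) = 0.03978, so d_i2 = 25.1 cm.
The final image is real, 25.1 cm to the right of lens 2 (overall magnification ≈ -0.028).

25.1 cm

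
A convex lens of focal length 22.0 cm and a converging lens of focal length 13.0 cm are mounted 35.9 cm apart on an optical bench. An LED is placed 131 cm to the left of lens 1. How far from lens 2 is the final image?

34.7 cm

Lens 1: 1/d_i1 = 1/f₁ − 1/d_o1 = 1/(22.0) − 1/(131) = 0.03782, so d_i1 = 26.44 cm.
The intermediate image is 26.44 cm to the right of lens 1, which is 35.9 − (26.44) = 9.460 cm to the left of lens 2, so d_o2 = +9.460 cm.
Lens 2: 1/d_i2 = 1/f₂ − 1/d_o2 = 1/(13.0) − 1/(9.460) = -0.02879, so d_i2 = -34.7 cm.
The final image is virtual, 34.7 cm to the left of lens 2 (overall magnification ≈ -0.74).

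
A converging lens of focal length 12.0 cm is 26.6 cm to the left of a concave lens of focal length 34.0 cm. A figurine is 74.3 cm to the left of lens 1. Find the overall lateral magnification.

Lens 1: 1/d_i1 = 1/(12.0) − 1/(74.3) = 0.06987, so d_i1 = 14.31 cm; m₁ = −d_i1/d_o1 = -0.1926.
d_o2 = 26.6 − (14.31) = 12.29 cm.
f₂ = −34.0 cm (diverging).
Lens 2: 1/d_i2 = 1/(-34.0) − 1/(12.29) = -0.1108, so d_i2 = -9.027 cm; m₂ = −d_i2/d_o2 = +0.7345.
m = m₁·m₂ = (-0.1926)(+0.7345) = -0.141.

m = -0.141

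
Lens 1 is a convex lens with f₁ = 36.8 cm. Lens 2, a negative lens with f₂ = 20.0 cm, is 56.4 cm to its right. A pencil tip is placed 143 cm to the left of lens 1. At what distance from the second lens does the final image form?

Lens 1: 1/d_i1 = 1/f₁ − 1/d_o1 = 1/(36.8) − 1/(143) = 0.02018, so d_i1 = 49.55 cm.
The intermediate image is 49.55 cm to the right of lens 1, which is 56.4 − (49.55) = 6.850 cm to the left of lens 2, so d_o2 = +6.850 cm.
Lens 2 is diverging, so f₂ = −20.0 cm.
Lens 2: 1/d_i2 = 1/f₂ − 1/d_o2 = 1/(-20.0) − 1/(6.850) = -0.1960, so d_i2 = -5.10 cm.
The final image is virtual, 5.10 cm to the left of lens 2 (overall magnification ≈ -0.26).

5.10 cm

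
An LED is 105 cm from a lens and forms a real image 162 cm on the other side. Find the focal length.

f = 63.7 cm (converging)

Real image ⇒ d_i = +162 cm.
1/f = 1/d_o + 1/d_i = 1/(105) + 1/(162) = 0.01570, so f = 63.7 cm.
Since f is positive, the lens is converging.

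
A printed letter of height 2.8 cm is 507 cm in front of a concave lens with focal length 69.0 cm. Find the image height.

For a concave lens, f = -69.0 cm.
1/d_i = 1/f − 1/d_o = 1/(-69.00) − 1/(507) = -0.01647, so d_i = -60.73 cm.
m = −d_i/d_o = +0.1198.
|h_i| = |m|·h_o = 0.1198 × 2.8 = 0.335 cm. The image is virtual, upright and reduced, on the same side as the object.

0.335 cm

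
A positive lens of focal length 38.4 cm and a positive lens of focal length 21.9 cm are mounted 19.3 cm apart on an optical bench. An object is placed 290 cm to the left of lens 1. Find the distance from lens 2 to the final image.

Lens 1: 1/d_i1 = 1/f₁ − 1/d_o1 = 1/(38.4) − 1/(290) = 0.02259, so d_i1 = 44.26 cm.
The intermediate image is 44.26 cm to the right of lens 1, which lies 24.96 cm to the right of lens 2 — a virtual object — so d_o2 = −24.96 cm.
Lens 2: 1/d_i2 = 1/f₂ − 1/d_o2 = 1/(21.9) − 1/(-24.96) = 0.08573, so d_i2 = 11.7 cm.
The final image is real, 11.7 cm to the right of lens 2 (overall magnification ≈ -0.071).

11.7 cm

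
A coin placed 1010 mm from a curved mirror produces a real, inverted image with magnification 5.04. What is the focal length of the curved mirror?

f = 843 mm (concave)

m = −d_i/d_o ⇒ d_i = −m·d_o = −(-5.04)·(1010) = 5090 mm.
1/f = 1/d_o + 1/d_i = 1/(1010) + 1/(5090) = 0.001187, so f = 843 mm.
Since f is positive, the curved mirror is concave.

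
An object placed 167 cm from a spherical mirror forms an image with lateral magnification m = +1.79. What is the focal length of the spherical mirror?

f = 378 cm (concave)

m = −d_i/d_o ⇒ d_i = −m·d_o = −(+1.79)·(167) = -298.9 cm.
1/f = 1/d_o + 1/d_i = 1/(167) + 1/(-298.9) = 0.002642, so f = 378 cm.
Since f is positive, the spherical mirror is concave.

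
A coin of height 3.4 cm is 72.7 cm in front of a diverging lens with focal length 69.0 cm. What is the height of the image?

For a diverging lens, f = -69.0 cm.
1/d_i = 1/f − 1/d_o = 1/(-69.00) − 1/(72.7) = -0.02825, so d_i = -35.40 cm.
m = −d_i/d_o = +0.4869.
|h_i| = |m|·h_o = 0.4869 × 3.4 = 1.66 cm. The image is virtual, upright and reduced, on the same side as the object.

1.66 cm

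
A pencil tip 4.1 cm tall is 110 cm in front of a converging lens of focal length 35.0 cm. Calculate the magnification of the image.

m = -0.467

1/d_i = 1/f − 1/d_o = 1/(35.00) − 1/(110) = 0.01948, so d_i = 51.33 cm.
m = −d_i/d_o = −(51.33)/(110) = -0.467.
The image is real, inverted and reduced, on the far side of the lens.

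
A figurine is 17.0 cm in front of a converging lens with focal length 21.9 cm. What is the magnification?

m = +4.47

1/d_i = 1/f − 1/d_o = 1/(21.90) − 1/(17.0) = -0.01316, so d_i = -75.98 cm.
m = −d_i/d_o = −(-75.98)/(17.0) = +4.47.
The image is virtual, upright and enlarged, on the same side as the object.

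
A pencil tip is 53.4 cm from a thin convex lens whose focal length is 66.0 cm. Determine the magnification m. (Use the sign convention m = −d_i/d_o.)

m = +5.24

1/d_i = 1/f − 1/d_o = 1/(66.00) − 1/(53.4) = -0.003575, so d_i = -279.7 cm.
m = −d_i/d_o = −(-279.7)/(53.4) = +5.24.
The image is virtual, upright and enlarged, on the same side as the object.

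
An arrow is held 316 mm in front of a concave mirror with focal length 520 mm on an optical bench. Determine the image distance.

Mirror equation: 1/s_i = 1/f − 1/s_o = 1/(520.0) − 1/(316) = 0.001923 − 0.003165 = -0.001241, so s_i = -805 mm.
The image is virtual, upright and enlarged, behind the mirror.

805 mm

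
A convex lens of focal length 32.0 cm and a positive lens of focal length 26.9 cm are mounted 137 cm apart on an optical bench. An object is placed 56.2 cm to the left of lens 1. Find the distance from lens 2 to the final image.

47.1 cm

Lens 1: 1/d_i1 = 1/f₁ − 1/d_o1 = 1/(32.0) − 1/(56.2) = 0.01346, so d_i1 = 74.31 cm.
The intermediate image is 74.31 cm to the right of lens 1, which is 137 − (74.31) = 62.69 cm to the left of lens 2, so d_o2 = +62.69 cm.
Lens 2: 1/d_i2 = 1/f₂ − 1/d_o2 = 1/(26.9) − 1/(62.69) = 0.02122, so d_i2 = 47.1 cm.
The final image is real, 47.1 cm to the right of lens 2 (overall magnification ≈ 0.99).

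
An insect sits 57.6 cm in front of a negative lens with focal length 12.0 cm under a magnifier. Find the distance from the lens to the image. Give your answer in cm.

For a negative lens, f = -12.0 cm.
Lens equation: 1/d_i = 1/f − 1/d_o = 1/(-12.00) − 1/(57.6) = -0.08333 − 0.01736 = -0.1007, so d_i = -9.93 cm.
The image is virtual, upright and reduced, on the same side as the object.

9.93 cm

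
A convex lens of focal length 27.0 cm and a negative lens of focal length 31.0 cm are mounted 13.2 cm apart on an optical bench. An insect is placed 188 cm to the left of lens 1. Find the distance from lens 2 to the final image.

Lens 1: 1/d_i1 = 1/f₁ − 1/d_o1 = 1/(27.0) − 1/(188) = 0.03172, so d_i1 = 31.53 cm.
The intermediate image is 31.53 cm to the right of lens 1, which lies 18.33 cm to the right of lens 2 — a virtual object — so d_o2 = −18.33 cm.
Lens 2 is diverging, so f₂ = −31.0 cm.
Lens 2: 1/d_i2 = 1/f₂ − 1/d_o2 = 1/(-31.0) − 1/(-18.33) = 0.02230, so d_i2 = 44.8 cm.
The final image is real, 44.8 cm to the right of lens 2 (overall magnification ≈ -0.41).

44.8 cm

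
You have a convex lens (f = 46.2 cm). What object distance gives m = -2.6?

64.0 cm

m = −d_i/d_o ⇒ d_i = −m·d_o.
1/f = 1/d_o + 1/d_i = 1/d_o − 1/(m·d_o) = (1 − 1/m)/d_o, so d_o = f(1 − 1/m) = (46.20)(1 − 1/(-2.6)) = 64.0 cm.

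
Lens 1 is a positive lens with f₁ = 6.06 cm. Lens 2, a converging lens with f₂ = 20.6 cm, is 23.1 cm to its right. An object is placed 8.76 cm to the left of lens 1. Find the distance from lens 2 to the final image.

4.13 cm

Lens 1: 1/d_i1 = 1/f₁ − 1/d_o1 = 1/(6.06) − 1/(8.76) = 0.05086, so d_i1 = 19.66 cm.
The intermediate image is 19.66 cm to the right of lens 1, which is 23.1 − (19.66) = 3.440 cm to the left of lens 2, so d_o2 = +3.440 cm.
Lens 2: 1/d_i2 = 1/f₂ − 1/d_o2 = 1/(20.6) − 1/(3.440) = -0.2422, so d_i2 = -4.13 cm.
The final image is virtual, 4.13 cm to the left of lens 2 (overall magnification ≈ -2.7).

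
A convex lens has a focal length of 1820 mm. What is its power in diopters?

f = 182 cm = 1.82 m.
P = 1/f = 1/(1.82 m) = +0.549 D.

P = +0.549 D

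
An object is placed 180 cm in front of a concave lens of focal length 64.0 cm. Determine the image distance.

47.2 cm

For a concave lens, f = -64.0 cm.
Lens equation: 1/s_i = 1/f − 1/s_o = 1/(-64.00) − 1/(180) = -0.01562 − 0.005556 = -0.02118, so s_i = -47.2 cm.
The image is virtual, upright and reduced, on the same side as the object.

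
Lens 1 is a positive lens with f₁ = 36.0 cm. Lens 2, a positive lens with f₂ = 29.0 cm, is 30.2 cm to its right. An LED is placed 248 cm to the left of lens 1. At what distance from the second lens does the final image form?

8.44 cm

Lens 1: 1/d_i1 = 1/f₁ − 1/d_o1 = 1/(36.0) − 1/(248) = 0.02375, so d_i1 = 42.11 cm.
The intermediate image is 42.11 cm to the right of lens 1, which lies 11.91 cm to the right of lens 2 — a virtual object — so d_o2 = −11.91 cm.
Lens 2: 1/d_i2 = 1/f₂ − 1/d_o2 = 1/(29.0) − 1/(-11.91) = 0.1184, so d_i2 = 8.44 cm.
The final image is real, 8.44 cm to the right of lens 2 (overall magnification ≈ -0.12).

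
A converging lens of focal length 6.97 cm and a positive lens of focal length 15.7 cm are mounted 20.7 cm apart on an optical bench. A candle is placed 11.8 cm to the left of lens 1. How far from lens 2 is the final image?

4.79 cm

Lens 1: 1/d_i1 = 1/f₁ − 1/d_o1 = 1/(6.97) − 1/(11.8) = 0.05873, so d_i1 = 17.03 cm.
The intermediate image is 17.03 cm to the right of lens 1, which is 20.7 − (17.03) = 3.670 cm to the left of lens 2, so d_o2 = +3.670 cm.
Lens 2: 1/d_i2 = 1/f₂ − 1/d_o2 = 1/(15.7) − 1/(3.670) = -0.2088, so d_i2 = -4.79 cm.
The final image is virtual, 4.79 cm to the left of lens 2 (overall magnification ≈ -1.9).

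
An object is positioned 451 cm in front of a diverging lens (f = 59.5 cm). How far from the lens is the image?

For a diverging lens, f = -59.5 cm.
Lens equation: 1/v = 1/f − 1/u = 1/(-59.50) − 1/(451) = -0.01681 − 0.002217 = -0.01902, so v = -52.6 cm.
The image is virtual, upright and reduced, on the same side as the object.

52.6 cm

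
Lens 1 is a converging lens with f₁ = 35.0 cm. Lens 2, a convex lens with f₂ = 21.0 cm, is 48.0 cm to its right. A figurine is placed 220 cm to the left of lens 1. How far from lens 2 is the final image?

9.16 cm

Lens 1: 1/d_i1 = 1/f₁ − 1/d_o1 = 1/(35.0) − 1/(220) = 0.02403, so d_i1 = 41.62 cm.
The intermediate image is 41.62 cm to the right of lens 1, which is 48.0 − (41.62) = 6.380 cm to the left of lens 2, so d_o2 = +6.380 cm.
Lens 2: 1/d_i2 = 1/f₂ − 1/d_o2 = 1/(21.0) − 1/(6.380) = -0.1091, so d_i2 = -9.16 cm.
The final image is virtual, 9.16 cm to the left of lens 2 (overall magnification ≈ -0.27).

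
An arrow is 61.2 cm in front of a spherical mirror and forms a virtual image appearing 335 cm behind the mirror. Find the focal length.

f = 74.9 cm (concave)

Virtual image ⇒ d_i = −335 cm.
1/f = 1/d_o + 1/d_i = 1/(61.2) + 1/(-335) = 0.01335, so f = 74.9 cm.
Since f is positive, the spherical mirror is concave.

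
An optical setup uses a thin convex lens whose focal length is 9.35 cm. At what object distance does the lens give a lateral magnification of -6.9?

m = −d_i/d_o ⇒ d_i = −m·d_o.
1/f = 1/d_o + 1/d_i = 1/d_o − 1/(m·d_o) = (1 − 1/m)/d_o, so d_o = f(1 − 1/m) = (9.350)(1 − 1/(-6.9)) = 10.7 cm.

10.7 cm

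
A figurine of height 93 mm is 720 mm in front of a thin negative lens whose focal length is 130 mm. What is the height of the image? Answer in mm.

For a negative lens, f = -130 mm.
1/d_i = 1/f − 1/d_o = 1/(-130.0) − 1/(720) = -0.009081, so d_i = -110.1 mm.
m = −d_i/d_o = +0.1529.
|h_i| = |m|·h_o = 0.1529 × 93 = 14.2 mm. The image is virtual, upright and reduced, on the same side as the object.

14.2 mm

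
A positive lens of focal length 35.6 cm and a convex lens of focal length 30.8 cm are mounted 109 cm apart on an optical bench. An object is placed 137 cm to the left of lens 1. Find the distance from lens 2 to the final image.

Lens 1: 1/d_i1 = 1/f₁ − 1/d_o1 = 1/(35.6) − 1/(137) = 0.02079, so d_i1 = 48.10 cm.
The intermediate image is 48.10 cm to the right of lens 1, which is 109 − (48.10) = 60.90 cm to the left of lens 2, so d_o2 = +60.90 cm.
Lens 2: 1/d_i2 = 1/f₂ − 1/d_o2 = 1/(30.8) − 1/(60.90) = 0.01605, so d_i2 = 62.3 cm.
The final image is real, 62.3 cm to the right of lens 2 (overall magnification ≈ 0.36).

62.3 cm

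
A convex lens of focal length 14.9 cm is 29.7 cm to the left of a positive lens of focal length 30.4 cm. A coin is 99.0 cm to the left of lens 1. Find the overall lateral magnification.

Lens 1: 1/d_i1 = 1/(14.9) − 1/(99.0) = 0.05701, so d_i1 = 17.54 cm; m₁ = −d_i1/d_o1 = -0.1772.
d_o2 = 29.7 − (17.54) = 12.16 cm.
Lens 2: 1/d_i2 = 1/(30.4) − 1/(12.16) = -0.04934, so d_i2 = -20.27 cm; m₂ = −d_i2/d_o2 = +1.667.
m = m₁·m₂ = (-0.1772)(+1.667) = -0.295.

m = -0.295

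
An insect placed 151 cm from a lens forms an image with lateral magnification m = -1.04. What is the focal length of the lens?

f = 77.0 cm (converging)

m = −d_i/d_o ⇒ d_i = −m·d_o = −(-1.04)·(151) = 157.0 cm.
1/f = 1/d_o + 1/d_i = 1/(151) + 1/(157.0) = 0.01299, so f = 77.0 cm.
Since f is positive, the lens is converging.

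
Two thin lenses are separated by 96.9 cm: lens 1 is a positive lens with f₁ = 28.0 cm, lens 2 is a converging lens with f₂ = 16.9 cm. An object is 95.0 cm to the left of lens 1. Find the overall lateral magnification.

m = +0.175

Lens 1: 1/d_i1 = 1/(28.0) − 1/(95.0) = 0.02519, so d_i1 = 39.70 cm; m₁ = −d_i1/d_o1 = -0.4179.
d_o2 = 96.9 − (39.70) = 57.20 cm.
Lens 2: 1/d_i2 = 1/(16.9) − 1/(57.20) = 0.04169, so d_i2 = 23.99 cm; m₂ = −d_i2/d_o2 = -0.4194.
m = m₁·m₂ = (-0.4179)(-0.4194) = +0.175.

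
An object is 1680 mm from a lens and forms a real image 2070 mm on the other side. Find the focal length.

f = 927 mm (converging)

Real image ⇒ d_i = +2070 mm.
1/f = 1/d_o + 1/d_i = 1/(1680) + 1/(2070) = 0.001078, so f = 927 mm.
Since f is positive, the lens is converging.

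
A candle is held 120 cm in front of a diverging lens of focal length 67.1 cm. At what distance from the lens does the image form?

For a diverging lens, f = -67.1 cm.
Thin-lens equation: 1/d_i = 1/f − 1/d_o = 1/(-67.10) − 1/(120) = -0.01490 − 0.008333 = -0.02324, so d_i = -43.0 cm.
The image is virtual, upright and reduced, on the same side as the object.

43.0 cm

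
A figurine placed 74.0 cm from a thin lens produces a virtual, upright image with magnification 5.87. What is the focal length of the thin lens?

m = −d_i/d_o ⇒ d_i = −m·d_o = −(+5.87)·(74.0) = -434.4 cm.
1/f = 1/d_o + 1/d_i = 1/(74.0) + 1/(-434.4) = 0.01121, so f = 89.2 cm.
Since f is positive, the thin lens is converging.

f = 89.2 cm (converging)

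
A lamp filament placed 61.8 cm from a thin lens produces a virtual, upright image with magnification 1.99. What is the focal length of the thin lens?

m = −d_i/d_o ⇒ d_i = −m·d_o = −(+1.99)·(61.8) = -123.0 cm.
1/f = 1/d_o + 1/d_i = 1/(61.8) + 1/(-123.0) = 0.008051, so f = 124 cm.
Since f is positive, the thin lens is converging.

f = 124 cm (converging)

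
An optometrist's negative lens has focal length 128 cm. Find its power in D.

For a negative lens, f = −128 cm.
f = -128 cm = -1.28 m.
P = 1/f = 1/(-1.28 m) = -0.781 D.

P = -0.781 D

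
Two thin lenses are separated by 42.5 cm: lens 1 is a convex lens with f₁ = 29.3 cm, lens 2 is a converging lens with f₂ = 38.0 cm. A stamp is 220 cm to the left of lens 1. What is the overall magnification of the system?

Lens 1: 1/d_i1 = 1/(29.3) − 1/(220) = 0.02958, so d_i1 = 33.80 cm; m₁ = −d_i1/d_o1 = -0.1536.
d_o2 = 42.5 − (33.80) = 8.700 cm.
Lens 2: 1/d_i2 = 1/(38.0) − 1/(8.700) = -0.08863, so d_i2 = -11.28 cm; m₂ = −d_i2/d_o2 = +1.297.
m = m₁·m₂ = (-0.1536)(+1.297) = -0.199.

m = -0.199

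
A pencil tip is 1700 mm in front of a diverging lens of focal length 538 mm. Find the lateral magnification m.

For a diverging lens, f = -538 mm.
1/d_i = 1/f − 1/d_o = 1/(-538.0) − 1/(1700) = -0.002447, so d_i = -408.7 mm.
m = −d_i/d_o = −(-408.7)/(1700) = +0.240.
The image is virtual, upright and reduced, on the same side as the object.

m = +0.240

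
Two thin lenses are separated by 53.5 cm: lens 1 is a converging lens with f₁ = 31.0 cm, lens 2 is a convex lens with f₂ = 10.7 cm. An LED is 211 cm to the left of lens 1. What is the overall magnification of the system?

Lens 1: 1/d_i1 = 1/(31.0) − 1/(211) = 0.02752, so d_i1 = 36.34 cm; m₁ = −d_i1/d_o1 = -0.1722.
d_o2 = 53.5 − (36.34) = 17.16 cm.
Lens 2: 1/d_i2 = 1/(10.7) − 1/(17.16) = 0.03518, so d_i2 = 28.42 cm; m₂ = −d_i2/d_o2 = -1.656.
m = m₁·m₂ = (-0.1722)(-1.656) = +0.285.

m = +0.285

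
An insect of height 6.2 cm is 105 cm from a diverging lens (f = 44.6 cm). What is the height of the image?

1.85 cm

For a diverging lens, f = -44.6 cm.
1/d_i = 1/f − 1/d_o = 1/(-44.60) − 1/(105) = -0.03195, so d_i = -31.30 cm.
m = −d_i/d_o = +0.2981.
|h_i| = |m|·h_o = 0.2981 × 6.2 = 1.85 cm. The image is virtual, upright and reduced, on the same side as the object.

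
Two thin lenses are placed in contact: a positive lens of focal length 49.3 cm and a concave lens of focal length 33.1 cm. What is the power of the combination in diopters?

P₁ = 1/f₁ = 1/(0.493 m) = +2.028 D; P₂ = 1/f₂ = 1/(-0.331 m) = -3.021 D.
For thin lenses in contact, P = P₁ + P₂ = (+2.028) + (-3.021) = -0.993 D.

P = -0.993 D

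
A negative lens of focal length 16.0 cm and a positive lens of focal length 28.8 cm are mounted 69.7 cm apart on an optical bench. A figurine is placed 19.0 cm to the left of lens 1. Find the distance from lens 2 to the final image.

45.5 cm

Lens 1 is diverging, so f₁ = −16.0 cm.
Lens 1: 1/d_i1 = 1/f₁ − 1/d_o1 = 1/(-16.0) − 1/(19.0) = -0.1151, so d_i1 = -8.686 cm.
The intermediate image is 8.686 cm to the left of lens 1 (virtual), which is 69.7 − (-8.686) = 78.39 cm to the left of lens 2, so d_o2 = +78.39 cm.
Lens 2: 1/d_i2 = 1/f₂ − 1/d_o2 = 1/(28.8) − 1/(78.39) = 0.02197, so d_i2 = 45.5 cm.
The final image is real, 45.5 cm to the right of lens 2 (overall magnification ≈ -0.27).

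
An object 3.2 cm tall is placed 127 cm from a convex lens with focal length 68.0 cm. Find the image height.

3.69 cm

1/d_i = 1/f − 1/d_o = 1/(68.00) − 1/(127) = 0.006832, so d_i = 146.4 cm.
m = −d_i/d_o = -1.153.
|h_i| = |m|·h_o = 1.153 × 3.2 = 3.69 cm. The image is real, inverted and enlarged, on the far side of the lens.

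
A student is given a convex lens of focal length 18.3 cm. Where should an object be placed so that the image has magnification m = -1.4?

31.4 cm

m = −d_i/d_o ⇒ d_i = −m·d_o.
1/f = 1/d_o + 1/d_i = 1/d_o − 1/(m·d_o) = (1 − 1/m)/d_o, so d_o = f(1 − 1/m) = (18.30)(1 − 1/(-1.4)) = 31.4 cm.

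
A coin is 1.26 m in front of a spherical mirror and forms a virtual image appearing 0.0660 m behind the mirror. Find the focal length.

f = -0.0696 m (convex)

Virtual image ⇒ d_i = −0.0660 m.
1/f = 1/d_o + 1/d_i = 1/(1.26) + 1/(-0.0660) = -14.36, so f = -0.0696 m.
Since f is negative, the spherical mirror is convex.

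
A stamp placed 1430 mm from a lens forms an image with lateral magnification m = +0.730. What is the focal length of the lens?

f = -3870 mm (diverging)

m = −d_i/d_o ⇒ d_i = −m·d_o = −(+0.730)·(1430) = -1044 mm.
1/f = 1/d_o + 1/d_i = 1/(1430) + 1/(-1044) = -0.0002586, so f = -3870 mm.
Since f is negative, the lens is diverging.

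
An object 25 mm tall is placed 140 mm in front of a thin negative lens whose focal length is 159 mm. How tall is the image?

13.3 mm

For a negative lens, f = -159 mm.
1/d_i = 1/f − 1/d_o = 1/(-159.0) − 1/(140) = -0.01343, so d_i = -74.45 mm.
m = −d_i/d_o = +0.5318.
|h_i| = |m|·h_o = 0.5318 × 25 = 13.3 mm. The image is virtual, upright and reduced, on the same side as the object.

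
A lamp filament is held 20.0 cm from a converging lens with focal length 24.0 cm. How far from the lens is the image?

120 cm

Thin-lens equation: 1/q = 1/f − 1/p = 1/(24.00) − 1/(20.0) = 0.04167 − 0.05000 = -0.008333, so q = -120 cm.
The image is virtual, upright and enlarged, on the same side as the object.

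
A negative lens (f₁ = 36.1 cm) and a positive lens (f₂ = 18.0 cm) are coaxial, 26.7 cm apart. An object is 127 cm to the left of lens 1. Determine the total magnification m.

f₁ = −36.1 cm (diverging).
Lens 1: 1/d_i1 = 1/(-36.1) − 1/(127) = -0.03557, so d_i1 = -28.11 cm; m₁ = −d_i1/d_o1 = +0.2213.
d_o2 = 26.7 − (-28.11) = 54.81 cm.
Lens 2: 1/d_i2 = 1/(18.0) − 1/(54.81) = 0.03731, so d_i2 = 26.80 cm; m₂ = −d_i2/d_o2 = -0.4890.
m = m₁·m₂ = (+0.2213)(-0.4890) = -0.108.

m = -0.108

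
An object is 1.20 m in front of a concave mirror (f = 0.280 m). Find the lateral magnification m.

1/d_i = 1/f − 1/d_o = 1/(0.2800) − 1/(1.20) = 2.738, so d_i = 0.3652 m.
m = −d_i/d_o = −(0.3652)/(1.20) = -0.304.
The image is real, inverted and reduced, in front of the mirror.

m = -0.304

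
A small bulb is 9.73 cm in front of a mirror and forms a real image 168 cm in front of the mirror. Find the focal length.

f = 9.20 cm (concave)

Real image ⇒ d_i = +168 cm.
1/f = 1/d_o + 1/d_i = 1/(9.73) + 1/(168) = 0.1087, so f = 9.20 cm.
Since f is positive, the mirror is concave.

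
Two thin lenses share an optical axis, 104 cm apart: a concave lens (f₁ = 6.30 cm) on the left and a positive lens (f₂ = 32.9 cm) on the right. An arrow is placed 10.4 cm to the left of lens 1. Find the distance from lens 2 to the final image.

Lens 1 is diverging, so f₁ = −6.30 cm.
Lens 1: 1/d_i1 = 1/f₁ − 1/d_o1 = 1/(-6.30) − 1/(10.4) = -0.2549, so d_i1 = -3.923 cm.
The intermediate image is 3.923 cm to the left of lens 1 (virtual), which is 104 − (-3.923) = 107.9 cm to the left of lens 2, so d_o2 = +107.9 cm.
Lens 2: 1/d_i2 = 1/f₂ − 1/d_o2 = 1/(32.9) − 1/(107.9) = 0.02113, so d_i2 = 47.3 cm.
The final image is real, 47.3 cm to the right of lens 2 (overall magnification ≈ -0.17).

47.3 cm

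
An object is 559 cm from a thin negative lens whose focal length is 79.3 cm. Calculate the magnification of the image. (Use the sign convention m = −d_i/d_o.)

m = +0.124

For a negative lens, f = -79.3 cm.
1/d_i = 1/f − 1/d_o = 1/(-79.30) − 1/(559) = -0.01440, so d_i = -69.45 cm.
m = −d_i/d_o = −(-69.45)/(559) = +0.124.
The image is virtual, upright and reduced, on the same side as the object.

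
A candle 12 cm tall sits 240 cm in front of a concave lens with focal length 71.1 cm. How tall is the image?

For a concave lens, f = -71.1 cm.
1/d_i = 1/f − 1/d_o = 1/(-71.10) − 1/(240) = -0.01823, so d_i = -54.85 cm.
m = −d_i/d_o = +0.2285.
|h_i| = |m|·h_o = 0.2285 × 12 = 2.74 cm. The image is virtual, upright and reduced, on the same side as the object.

2.74 cm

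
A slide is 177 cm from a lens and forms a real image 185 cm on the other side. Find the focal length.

f = 90.5 cm (converging)

Real image ⇒ d_i = +185 cm.
1/f = 1/d_o + 1/d_i = 1/(177) + 1/(185) = 0.01106, so f = 90.5 cm.
Since f is positive, the lens is converging.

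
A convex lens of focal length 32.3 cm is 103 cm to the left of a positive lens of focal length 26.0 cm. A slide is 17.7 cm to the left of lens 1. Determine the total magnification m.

m = -0.495

Lens 1: 1/d_i1 = 1/(32.3) − 1/(17.7) = -0.02554, so d_i1 = -39.16 cm; m₁ = −d_i1/d_o1 = +2.212.
d_o2 = 103 − (-39.16) = 142.2 cm.
Lens 2: 1/d_i2 = 1/(26.0) − 1/(142.2) = 0.03143, so d_i2 = 31.82 cm; m₂ = −d_i2/d_o2 = -0.2238.
m = m₁·m₂ = (+2.212)(-0.2238) = -0.495.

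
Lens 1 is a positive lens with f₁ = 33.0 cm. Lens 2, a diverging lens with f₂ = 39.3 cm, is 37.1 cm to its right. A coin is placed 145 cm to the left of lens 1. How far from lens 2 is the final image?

6.56 cm

Lens 1: 1/d_i1 = 1/f₁ − 1/d_o1 = 1/(33.0) − 1/(145) = 0.02341, so d_i1 = 42.72 cm.
The intermediate image is 42.72 cm to the right of lens 1, which lies 5.620 cm to the right of lens 2 — a virtual object — so d_o2 = −5.620 cm.
Lens 2 is diverging, so f₂ = −39.3 cm.
Lens 2: 1/d_i2 = 1/f₂ − 1/d_o2 = 1/(-39.3) − 1/(-5.620) = 0.1525, so d_i2 = 6.56 cm.
The final image is real, 6.56 cm to the right of lens 2 (overall magnification ≈ -0.34).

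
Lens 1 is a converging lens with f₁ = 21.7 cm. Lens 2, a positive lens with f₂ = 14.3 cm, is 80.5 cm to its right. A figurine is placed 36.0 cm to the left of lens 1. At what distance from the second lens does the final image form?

Lens 1: 1/d_i1 = 1/f₁ − 1/d_o1 = 1/(21.7) − 1/(36.0) = 0.01831, so d_i1 = 54.63 cm.
The intermediate image is 54.63 cm to the right of lens 1, which is 80.5 − (54.63) = 25.87 cm to the left of lens 2, so d_o2 = +25.87 cm.
Lens 2: 1/d_i2 = 1/f₂ − 1/d_o2 = 1/(14.3) − 1/(25.87) = 0.03128, so d_i2 = 32.0 cm.
The final image is real, 32.0 cm to the right of lens 2 (overall magnification ≈ 1.9).

32.0 cm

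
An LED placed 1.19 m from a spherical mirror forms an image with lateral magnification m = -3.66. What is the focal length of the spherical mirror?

m = −d_i/d_o ⇒ d_i = −m·d_o = −(-3.66)·(1.19) = 4.355 m.
1/f = 1/d_o + 1/d_i = 1/(1.19) + 1/(4.355) = 1.070, so f = 0.935 m.
Since f is positive, the spherical mirror is concave.

f = 0.935 m (concave)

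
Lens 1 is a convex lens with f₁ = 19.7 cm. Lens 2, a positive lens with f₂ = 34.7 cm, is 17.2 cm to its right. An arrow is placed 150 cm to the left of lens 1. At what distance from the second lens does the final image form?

4.73 cm

Lens 1: 1/d_i1 = 1/f₁ − 1/d_o1 = 1/(19.7) − 1/(150) = 0.04409, so d_i1 = 22.68 cm.
The intermediate image is 22.68 cm to the right of lens 1, which lies 5.480 cm to the right of lens 2 — a virtual object — so d_o2 = −5.480 cm.
Lens 2: 1/d_i2 = 1/f₂ − 1/d_o2 = 1/(34.7) − 1/(-5.480) = 0.2113, so d_i2 = 4.73 cm.
The final image is real, 4.73 cm to the right of lens 2 (overall magnification ≈ -0.13).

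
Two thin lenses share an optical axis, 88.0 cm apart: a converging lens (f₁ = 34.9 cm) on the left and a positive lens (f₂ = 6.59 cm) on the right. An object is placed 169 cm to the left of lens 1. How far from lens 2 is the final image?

Lens 1: 1/d_i1 = 1/f₁ − 1/d_o1 = 1/(34.9) − 1/(169) = 0.02274, so d_i1 = 43.98 cm.
The intermediate image is 43.98 cm to the right of lens 1, which is 88.0 − (43.98) = 44.02 cm to the left of lens 2, so d_o2 = +44.02 cm.
Lens 2: 1/d_i2 = 1/f₂ − 1/d_o2 = 1/(6.59) − 1/(44.02) = 0.1290, so d_i2 = 7.75 cm.
The final image is real, 7.75 cm to the right of lens 2 (overall magnification ≈ 0.046).

7.75 cm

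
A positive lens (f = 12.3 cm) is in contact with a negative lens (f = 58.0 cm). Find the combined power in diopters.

P₁ = 1/f₁ = 1/(0.123 m) = +8.130 D; P₂ = 1/f₂ = 1/(-0.580 m) = -1.724 D.
For thin lenses in contact, P = P₁ + P₂ = (+8.130) + (-1.724) = +6.41 D.

P = +6.41 D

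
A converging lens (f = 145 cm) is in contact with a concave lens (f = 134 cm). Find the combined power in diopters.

P = -0.0566 D

P₁ = 1/f₁ = 1/(1.45 m) = +0.6897 D; P₂ = 1/f₂ = 1/(-1.34 m) = -0.7463 D.
For thin lenses in contact, P = P₁ + P₂ = (+0.6897) + (-0.7463) = -0.0566 D.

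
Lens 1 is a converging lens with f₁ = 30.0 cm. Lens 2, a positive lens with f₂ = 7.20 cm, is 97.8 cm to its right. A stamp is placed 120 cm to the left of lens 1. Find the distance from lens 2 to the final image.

8.22 cm

Lens 1: 1/d_i1 = 1/f₁ − 1/d_o1 = 1/(30.0) − 1/(120) = 0.02500, so d_i1 = 40.00 cm.
The intermediate image is 40.00 cm to the right of lens 1, which is 97.8 − (40.00) = 57.80 cm to the left of lens 2, so d_o2 = +57.80 cm.
Lens 2: 1/d_i2 = 1/f₂ − 1/d_o2 = 1/(7.20) − 1/(57.80) = 0.1216, so d_i2 = 8.22 cm.
The final image is real, 8.22 cm to the right of lens 2 (overall magnification ≈ 0.047).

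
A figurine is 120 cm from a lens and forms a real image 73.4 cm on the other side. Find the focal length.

Real image ⇒ d_i = +73.4 cm.
1/f = 1/d_o + 1/d_i = 1/(120) + 1/(73.4) = 0.02196, so f = 45.5 cm.
Since f is positive, the lens is converging.

f = 45.5 cm (converging)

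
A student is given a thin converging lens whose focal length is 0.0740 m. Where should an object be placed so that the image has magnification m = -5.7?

0.0870 m

m = −d_i/d_o ⇒ d_i = −m·d_o.
1/f = 1/d_o + 1/d_i = 1/d_o − 1/(m·d_o) = (1 − 1/m)/d_o, so d_o = f(1 − 1/m) = (0.07400)(1 − 1/(-5.7)) = 0.0870 m.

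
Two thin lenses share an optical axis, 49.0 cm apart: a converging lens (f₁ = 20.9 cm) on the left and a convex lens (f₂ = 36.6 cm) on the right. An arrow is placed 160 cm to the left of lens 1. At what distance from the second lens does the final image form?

78.5 cm

Lens 1: 1/d_i1 = 1/f₁ − 1/d_o1 = 1/(20.9) − 1/(160) = 0.04160, so d_i1 = 24.04 cm.
The intermediate image is 24.04 cm to the right of lens 1, which is 49.0 − (24.04) = 24.96 cm to the left of lens 2, so d_o2 = +24.96 cm.
Lens 2: 1/d_i2 = 1/f₂ − 1/d_o2 = 1/(36.6) − 1/(24.96) = -0.01274, so d_i2 = -78.5 cm.
The final image is virtual, 78.5 cm to the left of lens 2 (overall magnification ≈ -0.47).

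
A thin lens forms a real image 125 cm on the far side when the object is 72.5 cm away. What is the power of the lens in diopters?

d_i = +125 cm.
1/f = 1/d_o + 1/d_i = 1/(72.5) + 1/(125) = 0.02179 cm⁻¹.
f = 45.89 cm = 0.4589 m, so P = 1/f = +2.18 D.

P = +2.18 D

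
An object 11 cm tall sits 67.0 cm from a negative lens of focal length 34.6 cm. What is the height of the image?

3.75 cm

For a negative lens, f = -34.6 cm.
1/d_i = 1/f − 1/d_o = 1/(-34.60) − 1/(67.0) = -0.04383, so d_i = -22.82 cm.
m = −d_i/d_o = +0.3406.
|h_i| = |m|·h_o = 0.3406 × 11 = 3.75 cm. The image is virtual, upright and reduced, on the same side as the object.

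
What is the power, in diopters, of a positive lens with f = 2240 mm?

f = 224 cm = 2.24 m.
P = 1/f = 1/(2.24 m) = +0.446 D.

P = +0.446 D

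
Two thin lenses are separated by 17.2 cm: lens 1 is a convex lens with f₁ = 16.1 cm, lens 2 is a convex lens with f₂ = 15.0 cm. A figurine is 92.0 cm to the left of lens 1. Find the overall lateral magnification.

m = -0.184

Lens 1: 1/d_i1 = 1/(16.1) − 1/(92.0) = 0.05124, so d_i1 = 19.52 cm; m₁ = −d_i1/d_o1 = -0.2122.
d_o2 = 17.2 − (19.52) = -2.320 cm (virtual object).
Lens 2: 1/d_i2 = 1/(15.0) − 1/(-2.320) = 0.4977, so d_i2 = 2.009 cm; m₂ = −d_i2/d_o2 = +0.8661.
m = m₁·m₂ = (-0.2122)(+0.8661) = -0.184.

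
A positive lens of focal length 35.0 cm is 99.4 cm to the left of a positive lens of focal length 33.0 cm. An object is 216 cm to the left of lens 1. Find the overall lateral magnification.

Lens 1: 1/d_i1 = 1/(35.0) − 1/(216) = 0.02394, so d_i1 = 41.77 cm; m₁ = −d_i1/d_o1 = -0.1934.
d_o2 = 99.4 − (41.77) = 57.63 cm.
Lens 2: 1/d_i2 = 1/(33.0) − 1/(57.63) = 0.01295, so d_i2 = 77.21 cm; m₂ = −d_i2/d_o2 = -1.340.
m = m₁·m₂ = (-0.1934)(-1.340) = +0.259.

m = +0.259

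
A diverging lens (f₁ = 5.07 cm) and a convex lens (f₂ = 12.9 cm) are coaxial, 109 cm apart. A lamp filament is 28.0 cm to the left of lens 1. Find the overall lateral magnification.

f₁ = −5.07 cm (diverging).
Lens 1: 1/d_i1 = 1/(-5.07) − 1/(28.0) = -0.2330, so d_i1 = -4.293 cm; m₁ = −d_i1/d_o1 = +0.1533.
d_o2 = 109 − (-4.293) = 113.3 cm.
Lens 2: 1/d_i2 = 1/(12.9) − 1/(113.3) = 0.06869, so d_i2 = 14.56 cm; m₂ = −d_i2/d_o2 = -0.1285.
m = m₁·m₂ = (+0.1533)(-0.1285) = -0.0197.

m = -0.0197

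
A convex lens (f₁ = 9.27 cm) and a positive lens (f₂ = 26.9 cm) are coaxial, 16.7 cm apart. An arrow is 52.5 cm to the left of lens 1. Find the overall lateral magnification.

Lens 1: 1/d_i1 = 1/(9.27) − 1/(52.5) = 0.08883, so d_i1 = 11.26 cm; m₁ = −d_i1/d_o1 = -0.2145.
d_o2 = 16.7 − (11.26) = 5.440 cm.
Lens 2: 1/d_i2 = 1/(26.9) − 1/(5.440) = -0.1466, so d_i2 = -6.819 cm; m₂ = −d_i2/d_o2 = +1.253.
m = m₁·m₂ = (-0.2145)(+1.253) = -0.269.

m = -0.269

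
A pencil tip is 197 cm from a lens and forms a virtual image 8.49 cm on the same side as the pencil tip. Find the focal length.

f = -8.87 cm (diverging)

Virtual image ⇒ d_i = −8.49 cm.
1/f = 1/d_o + 1/d_i = 1/(197) + 1/(-8.49) = -0.1127, so f = -8.87 cm.
Since f is negative, the lens is diverging.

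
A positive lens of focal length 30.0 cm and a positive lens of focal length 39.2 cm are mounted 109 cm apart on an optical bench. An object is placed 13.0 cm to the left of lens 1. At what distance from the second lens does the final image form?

55.8 cm

Lens 1: 1/d_i1 = 1/f₁ − 1/d_o1 = 1/(30.0) − 1/(13.0) = -0.04359, so d_i1 = -22.94 cm.
The intermediate image is 22.94 cm to the left of lens 1 (virtual), which is 109 − (-22.94) = 131.9 cm to the left of lens 2, so d_o2 = +131.9 cm.
Lens 2: 1/d_i2 = 1/f₂ − 1/d_o2 = 1/(39.2) − 1/(131.9) = 0.01793, so d_i2 = 55.8 cm.
The final image is real, 55.8 cm to the right of lens 2 (overall magnification ≈ -0.75).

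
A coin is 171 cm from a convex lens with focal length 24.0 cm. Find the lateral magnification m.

1/d_i = 1/f − 1/d_o = 1/(24.00) − 1/(171) = 0.03582, so d_i = 27.92 cm.
m = −d_i/d_o = −(27.92)/(171) = -0.163.
The image is real, inverted and reduced, on the far side of the lens.

m = -0.163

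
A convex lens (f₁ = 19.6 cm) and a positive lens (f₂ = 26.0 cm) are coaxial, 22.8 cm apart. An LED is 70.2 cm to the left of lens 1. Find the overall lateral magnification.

m = -0.331

Lens 1: 1/d_i1 = 1/(19.6) − 1/(70.2) = 0.03678, so d_i1 = 27.19 cm; m₁ = −d_i1/d_o1 = -0.3873.
d_o2 = 22.8 − (27.19) = -4.390 cm (virtual object).
Lens 2: 1/d_i2 = 1/(26.0) − 1/(-4.390) = 0.2663, so d_i2 = 3.756 cm; m₂ = −d_i2/d_o2 = +0.8555.
m = m₁·m₂ = (-0.3873)(+0.8555) = -0.331.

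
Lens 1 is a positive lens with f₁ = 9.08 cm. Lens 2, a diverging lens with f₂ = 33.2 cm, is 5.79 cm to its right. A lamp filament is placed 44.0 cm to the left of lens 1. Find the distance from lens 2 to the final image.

Lens 1: 1/d_i1 = 1/f₁ − 1/d_o1 = 1/(9.08) − 1/(44.0) = 0.08740, so d_i1 = 11.44 cm.
The intermediate image is 11.44 cm to the right of lens 1, which lies 5.650 cm to the right of lens 2 — a virtual object — so d_o2 = −5.650 cm.
Lens 2 is diverging, so f₂ = −33.2 cm.
Lens 2: 1/d_i2 = 1/f₂ − 1/d_o2 = 1/(-33.2) − 1/(-5.650) = 0.1469, so d_i2 = 6.81 cm.
The final image is real, 6.81 cm to the right of lens 2 (overall magnification ≈ -0.31).

6.81 cm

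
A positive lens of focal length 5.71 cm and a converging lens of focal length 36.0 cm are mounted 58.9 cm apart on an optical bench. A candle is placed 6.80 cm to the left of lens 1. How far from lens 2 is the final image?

65.9 cm

Lens 1: 1/d_i1 = 1/f₁ − 1/d_o1 = 1/(5.71) − 1/(6.80) = 0.02807, so d_i1 = 35.62 cm.
The intermediate image is 35.62 cm to the right of lens 1, which is 58.9 − (35.62) = 23.28 cm to the left of lens 2, so d_o2 = +23.28 cm.
Lens 2: 1/d_i2 = 1/f₂ − 1/d_o2 = 1/(36.0) − 1/(23.28) = -0.01518, so d_i2 = -65.9 cm.
The final image is virtual, 65.9 cm to the left of lens 2 (overall magnification ≈ -15).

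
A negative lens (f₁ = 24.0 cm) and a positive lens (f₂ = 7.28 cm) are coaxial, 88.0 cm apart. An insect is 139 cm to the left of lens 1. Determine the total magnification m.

f₁ = −24.0 cm (diverging).
Lens 1: 1/d_i1 = 1/(-24.0) − 1/(139) = -0.04886, so d_i1 = -20.47 cm; m₁ = −d_i1/d_o1 = +0.1473.
d_o2 = 88.0 − (-20.47) = 108.5 cm.
Lens 2: 1/d_i2 = 1/(7.28) − 1/(108.5) = 0.1281, so d_i2 = 7.804 cm; m₂ = −d_i2/d_o2 = -0.07192.
m = m₁·m₂ = (+0.1473)(-0.07192) = -0.0106.

m = -0.0106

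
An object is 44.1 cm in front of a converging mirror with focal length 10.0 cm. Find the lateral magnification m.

m = -0.293

1/d_i = 1/f − 1/d_o = 1/(10.00) − 1/(44.1) = 0.07732, so d_i = 12.93 cm.
m = −d_i/d_o = −(12.93)/(44.1) = -0.293.
The image is real, inverted and reduced, in front of the mirror.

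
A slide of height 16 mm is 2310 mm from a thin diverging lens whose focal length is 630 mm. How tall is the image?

For a diverging lens, f = -630 mm.
1/d_i = 1/f − 1/d_o = 1/(-630.0) − 1/(2310) = -0.002020, so d_i = -495.0 mm.
m = −d_i/d_o = +0.2143.
|h_i| = |m|·h_o = 0.2143 × 16 = 3.43 mm. The image is virtual, upright and reduced, on the same side as the object.

3.43 mm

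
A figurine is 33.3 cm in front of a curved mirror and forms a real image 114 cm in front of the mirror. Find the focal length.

f = 25.8 cm (concave)

Real image ⇒ d_i = +114 cm.
1/f = 1/d_o + 1/d_i = 1/(33.3) + 1/(114) = 0.03880, so f = 25.8 cm.
Since f is positive, the curved mirror is concave.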